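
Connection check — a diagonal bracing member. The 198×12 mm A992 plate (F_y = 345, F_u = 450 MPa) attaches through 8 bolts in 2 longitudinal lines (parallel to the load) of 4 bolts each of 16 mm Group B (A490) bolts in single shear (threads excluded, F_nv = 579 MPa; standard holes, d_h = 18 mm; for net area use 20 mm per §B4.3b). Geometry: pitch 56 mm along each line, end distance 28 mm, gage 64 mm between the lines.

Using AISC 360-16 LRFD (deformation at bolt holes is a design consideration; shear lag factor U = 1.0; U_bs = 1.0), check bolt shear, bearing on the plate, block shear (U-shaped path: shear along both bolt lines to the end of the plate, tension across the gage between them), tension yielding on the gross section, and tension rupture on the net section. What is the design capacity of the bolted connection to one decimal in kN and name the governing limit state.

639.9 kN (net-section rupture governs)

Bolt shear: A_b = π(16)²/4 = 201.06 mm². φR_n = 0.75 × 579 × 201.06 × 8 × 1 = 698.5 kN.
Bearing (12 mm plate, F_u = 450 MPa): end bolts L_c = 28 − 18/2 = 19, R_n = min(1.2×19×12×450, 2.4×16×12×450) = 123.12 kN/bolt; interior L_c = 56 − 18 = 38, R_n = 207.36 kN/bolt. φR_n = 0.75 × (2×123.12 + 6×207.36) = 1117.8 kN.
Block shear: shear path 2×[28+3×56] = 2×196 mm, A_gv = 4704, A_nv = 2×(196 − 3.5×20)×12 = 3024 mm²; tension across gage: (64 − 1×20)×12 = 528 mm². R_n = min(0.6×450×3024, 0.6×345×4704) + 1.0×450×528 = min(816.48, 973.73) + 237.6 = 1054.1 kN. φR_n = 0.75 × 1054.1 = 790.6 kN.
Tension yield (gross): A_g = 198×12 = 2376 mm². φR_n = 0.90 × 345 × 2376 = 737.7 kN.
Tension rupture (net): A_n = (198 − 2×20)×12 = 1896 mm² (U = 1.0, A_e = A_n). φR_n = 0.75 × 450 × 1896 = 639.9 kN.
Governing: min(698.5, 1117.8, 790.6, 737.7, 639.9) = 639.9 kN → net-section rupture.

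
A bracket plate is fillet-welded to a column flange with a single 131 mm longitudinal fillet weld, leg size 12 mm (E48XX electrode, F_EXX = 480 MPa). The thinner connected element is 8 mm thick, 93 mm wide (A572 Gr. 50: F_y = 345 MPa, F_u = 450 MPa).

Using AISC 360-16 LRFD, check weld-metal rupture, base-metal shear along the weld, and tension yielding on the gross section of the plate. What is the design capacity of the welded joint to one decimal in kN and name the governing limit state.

212.2 kN (base-metal shear governs)

Weld metal: throat = 0.707×12 = 8.484 mm, L = 131 mm. φR_n = 0.75 × 0.6 × 480 × 8.484 × 131 = 240.1 kN.
Base metal shear (8 mm plate): yield φR_n = 1.0×0.6×345×8×131 = 216.9 kN; rupture φR_n = 0.75×0.6×450×8×131 = 212.2 kN; take 212.2 kN (rupture).
Tension yield (gross): A_g = 93×8 = 744 mm². φR_n = 0.90 × 345 × 744 = 231.0 kN.
Governing: min(240.1, 212.2, 231.0) = 212.2 kN → base-metal shear.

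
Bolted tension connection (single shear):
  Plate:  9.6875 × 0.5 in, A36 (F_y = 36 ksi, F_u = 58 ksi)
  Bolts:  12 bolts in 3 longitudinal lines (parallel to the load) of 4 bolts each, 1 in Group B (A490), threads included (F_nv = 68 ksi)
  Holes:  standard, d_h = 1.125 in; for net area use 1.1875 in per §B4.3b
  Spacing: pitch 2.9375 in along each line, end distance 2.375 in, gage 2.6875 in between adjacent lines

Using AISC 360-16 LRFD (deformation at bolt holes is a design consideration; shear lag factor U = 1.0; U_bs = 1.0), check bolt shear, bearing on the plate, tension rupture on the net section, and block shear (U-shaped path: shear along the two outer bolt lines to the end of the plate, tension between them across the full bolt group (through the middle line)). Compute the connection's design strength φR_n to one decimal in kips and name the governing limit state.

Bolt shear: A_b = π(1)²/4 = 0.7854 in². φR_n = 0.75 × 68 × 0.7854 × 12 × 1 = 480.7 kips.
Bearing (0.5 in plate, F_u = 58 ksi): end bolts L_c = 2.375 − 1.125/2 = 1.8125, R_n = min(1.2×1.8125×0.5×58, 2.4×1×0.5×58) = 63.075 kips/bolt; interior L_c = 2.9375 − 1.125 = 1.8125, R_n = 63.075 kips/bolt. φR_n = 0.75 × (3×63.075 + 9×63.075) = 567.7 kips.
Tension rupture (net): A_n = (9.6875 − 3×1.1875)×0.5 = 3.0625 in² (U = 1.0, A_e = A_n). φR_n = 0.75 × 58 × 3.0625 = 133.2 kips.
Block shear: shear path 2×[2.375+3×2.9375] = 2×11.1875 in, A_gv = 11.188, A_nv = 2×(11.1875 − 3.5×1.1875)×0.5 = 7.0313 in²; tension across gage: (5.375 − 2×1.1875)×0.5 = 1.5 in². R_n = min(0.6×58×7.0313, 0.6×36×11.188) + 1.0×58×1.5 = min(244.69, 241.66) + 87 = 328.66 kips. φR_n = 0.75 × 328.66 = 246.5 kips.
Governing: min(480.7, 567.7, 133.2, 246.5) = 133.2 kips → net-section rupture.

133.2 kips (net-section rupture governs)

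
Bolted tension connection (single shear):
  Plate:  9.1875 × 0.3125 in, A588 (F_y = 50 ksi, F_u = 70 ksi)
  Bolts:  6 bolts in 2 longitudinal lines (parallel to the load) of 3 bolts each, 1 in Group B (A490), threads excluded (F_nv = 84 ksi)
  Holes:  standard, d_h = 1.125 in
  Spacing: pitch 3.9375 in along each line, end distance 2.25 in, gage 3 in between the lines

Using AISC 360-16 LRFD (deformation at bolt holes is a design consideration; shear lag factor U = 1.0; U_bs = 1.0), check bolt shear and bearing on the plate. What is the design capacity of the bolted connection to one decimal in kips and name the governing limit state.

223.9 kips (bearing governs)

Bolt shear: A_b = π(1)²/4 = 0.7854 in². φR_n = 0.75 × 84 × 0.7854 × 6 × 1 = 296.9 kips.
Bearing (0.3125 in plate, F_u = 70 ksi): end bolts L_c = 2.25 − 1.125/2 = 1.6875, R_n = min(1.2×1.6875×0.3125×70, 2.4×1×0.3125×70) = 44.297 kips/bolt; interior L_c = 3.9375 − 1.125 = 2.8125, R_n = 52.5 kips/bolt. φR_n = 0.75 × (2×44.297 + 4×52.5) = 223.9 kips.
Governing: min(296.9, 223.9) = 223.9 kips → bearing.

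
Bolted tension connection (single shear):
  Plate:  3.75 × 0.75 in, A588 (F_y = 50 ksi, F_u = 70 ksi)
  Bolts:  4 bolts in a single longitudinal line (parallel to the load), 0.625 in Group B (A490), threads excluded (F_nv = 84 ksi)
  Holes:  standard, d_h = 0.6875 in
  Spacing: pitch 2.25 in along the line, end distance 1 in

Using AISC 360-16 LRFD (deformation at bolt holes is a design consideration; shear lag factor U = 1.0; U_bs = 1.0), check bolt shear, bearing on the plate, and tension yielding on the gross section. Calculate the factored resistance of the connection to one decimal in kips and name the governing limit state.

Bolt shear: A_b = π(0.625)²/4 = 0.3068 in². φR_n = 0.75 × 84 × 0.3068 × 4 × 1 = 77.3 kips.
Bearing (0.75 in plate, F_u = 70 ksi): end bolts L_c = 1 − 0.6875/2 = 0.65625, R_n = min(1.2×0.65625×0.75×70, 2.4×0.625×0.75×70) = 41.344 kips/bolt; interior L_c = 2.25 − 0.6875 = 1.5625, R_n = 78.75 kips/bolt. φR_n = 0.75 × (1×41.344 + 3×78.75) = 208.2 kips.
Tension yield (gross): A_g = 3.75×0.75 = 2.8125 in². φR_n = 0.90 × 50 × 2.8125 = 126.6 kips.
Governing: min(77.3, 208.2, 126.6) = 77.3 kips → bolt shear.

77.3 kips (bolt shear governs)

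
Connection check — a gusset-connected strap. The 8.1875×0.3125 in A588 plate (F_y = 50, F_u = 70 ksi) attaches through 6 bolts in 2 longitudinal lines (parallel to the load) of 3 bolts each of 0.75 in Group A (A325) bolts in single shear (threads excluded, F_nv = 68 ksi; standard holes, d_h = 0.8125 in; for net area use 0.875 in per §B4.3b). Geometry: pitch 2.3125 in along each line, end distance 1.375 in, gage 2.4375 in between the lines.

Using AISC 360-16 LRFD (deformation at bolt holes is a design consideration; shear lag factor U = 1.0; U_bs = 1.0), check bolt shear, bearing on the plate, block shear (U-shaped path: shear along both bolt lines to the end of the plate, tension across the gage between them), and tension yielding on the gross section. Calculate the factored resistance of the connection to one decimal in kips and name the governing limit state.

100.7 kips (block shear governs)

Bolt shear: A_b = π(0.75)²/4 = 0.44179 in². φR_n = 0.75 × 68 × 0.44179 × 6 × 1 = 135.2 kips.
Bearing (0.3125 in plate, F_u = 70 ksi): end bolts L_c = 1.375 − 0.8125/2 = 0.96875, R_n = min(1.2×0.96875×0.3125×70, 2.4×0.75×0.3125×70) = 25.43 kips/bolt; interior L_c = 2.3125 − 0.8125 = 1.5, R_n = 39.375 kips/bolt. φR_n = 0.75 × (2×25.43 + 4×39.375) = 156.3 kips.
Block shear: shear path 2×[1.375+2×2.3125] = 2×6 in, A_gv = 3.75, A_nv = 2×(6 − 2.5×0.875)×0.3125 = 2.3828 in²; tension across gage: (2.4375 − 1×0.875)×0.3125 = 0.48828 in². R_n = min(0.6×70×2.3828, 0.6×50×3.75) + 1.0×70×0.48828 = min(100.08, 112.5) + 34.18 = 134.26 kips. φR_n = 0.75 × 134.26 = 100.7 kips.
Tension yield (gross): A_g = 8.1875×0.3125 = 2.5586 in². φR_n = 0.90 × 50 × 2.5586 = 115.1 kips.
Governing: min(135.2, 156.3, 100.7, 115.1) = 100.7 kips → block shear.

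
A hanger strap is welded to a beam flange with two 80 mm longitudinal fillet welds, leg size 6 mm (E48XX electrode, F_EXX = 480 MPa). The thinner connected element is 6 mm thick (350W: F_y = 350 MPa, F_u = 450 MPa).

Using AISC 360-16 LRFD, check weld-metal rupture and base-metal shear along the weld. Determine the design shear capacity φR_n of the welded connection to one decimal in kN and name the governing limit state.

146.6 kN (weld metal governs)

Weld metal: throat = 0.707×6 = 4.242 mm, L = 2×80 = 160 mm. φR_n = 0.75 × 0.6 × 480 × 4.242 × 160 = 146.6 kN.
Base metal shear (6 mm plate): yield φR_n = 1.0×0.6×350×6×160 = 201.6 kN; rupture φR_n = 0.75×0.6×450×6×160 = 194.4 kN; take 194.4 kN (rupture).
Governing: min(146.6, 194.4) = 146.6 kN → weld metal.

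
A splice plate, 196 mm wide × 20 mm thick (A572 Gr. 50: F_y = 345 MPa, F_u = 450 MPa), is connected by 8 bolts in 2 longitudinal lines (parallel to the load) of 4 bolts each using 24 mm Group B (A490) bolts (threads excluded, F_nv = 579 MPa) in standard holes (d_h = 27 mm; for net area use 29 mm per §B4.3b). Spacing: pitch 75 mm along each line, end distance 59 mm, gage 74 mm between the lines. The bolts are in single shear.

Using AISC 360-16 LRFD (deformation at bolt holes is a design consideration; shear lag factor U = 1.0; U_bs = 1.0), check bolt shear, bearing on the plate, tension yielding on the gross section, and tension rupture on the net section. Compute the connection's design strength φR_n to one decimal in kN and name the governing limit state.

Bolt shear: A_b = π(24)²/4 = 452.39 mm². φR_n = 0.75 × 579 × 452.39 × 8 × 1 = 1571.6 kN.
Bearing (20 mm plate, F_u = 450 MPa): end bolts L_c = 59 − 27/2 = 45.5, R_n = min(1.2×45.5×20×450, 2.4×24×20×450) = 491.4 kN/bolt; interior L_c = 75 − 27 = 48, R_n = 518.4 kN/bolt. φR_n = 0.75 × (2×491.4 + 6×518.4) = 3069.9 kN.
Tension yield (gross): A_g = 196×20 = 3920 mm². φR_n = 0.90 × 345 × 3920 = 1217.2 kN.
Tension rupture (net): A_n = (196 − 2×29)×20 = 2760 mm² (U = 1.0, A_e = A_n). φR_n = 0.75 × 450 × 2760 = 931.5 kN.
Governing: min(1571.6, 3069.9, 1217.2, 931.5) = 931.5 kN → net-section rupture.

931.5 kN (net-section rupture governs)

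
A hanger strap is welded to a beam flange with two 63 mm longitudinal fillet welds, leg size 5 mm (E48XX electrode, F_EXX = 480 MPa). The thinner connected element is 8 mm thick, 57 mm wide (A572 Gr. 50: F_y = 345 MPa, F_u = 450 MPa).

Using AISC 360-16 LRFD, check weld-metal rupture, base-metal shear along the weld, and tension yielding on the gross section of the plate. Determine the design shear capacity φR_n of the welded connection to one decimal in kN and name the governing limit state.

96.2 kN (weld metal governs)

Weld metal: throat = 0.707×5 = 3.535 mm, L = 2×63 = 126 mm. φR_n = 0.75 × 0.6 × 480 × 3.535 × 126 = 96.2 kN.
Base metal shear (8 mm plate): yield φR_n = 1.0×0.6×345×8×126 = 208.7 kN; rupture φR_n = 0.75×0.6×450×8×126 = 204.1 kN; take 204.1 kN (rupture).
Tension yield (gross): A_g = 57×8 = 456 mm². φR_n = 0.90 × 345 × 456 = 141.6 kN.
Governing: min(96.2, 204.1, 141.6) = 96.2 kN → weld metal.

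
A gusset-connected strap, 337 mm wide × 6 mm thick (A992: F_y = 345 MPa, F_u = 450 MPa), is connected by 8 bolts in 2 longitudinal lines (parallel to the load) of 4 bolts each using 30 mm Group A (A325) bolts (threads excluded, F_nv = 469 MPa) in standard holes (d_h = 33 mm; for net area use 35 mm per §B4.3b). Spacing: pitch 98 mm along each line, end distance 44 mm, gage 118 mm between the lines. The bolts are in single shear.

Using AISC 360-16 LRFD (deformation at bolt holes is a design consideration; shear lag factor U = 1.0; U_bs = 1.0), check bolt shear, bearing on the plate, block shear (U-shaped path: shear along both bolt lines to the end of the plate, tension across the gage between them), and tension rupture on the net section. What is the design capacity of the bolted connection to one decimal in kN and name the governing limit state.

Bolt shear: A_b = π(30)²/4 = 706.86 mm². φR_n = 0.75 × 469 × 706.86 × 8 × 1 = 1989.1 kN.
Bearing (6 mm plate, F_u = 450 MPa): end bolts L_c = 44 − 33/2 = 27.5, R_n = min(1.2×27.5×6×450, 2.4×30×6×450) = 89.1 kN/bolt; interior L_c = 98 − 33 = 65, R_n = 194.4 kN/bolt. φR_n = 0.75 × (2×89.1 + 6×194.4) = 1008.5 kN.
Block shear: shear path 2×[44+3×98] = 2×338 mm, A_gv = 4056, A_nv = 2×(338 − 3.5×35)×6 = 2586 mm²; tension across gage: (118 − 1×35)×6 = 498 mm². R_n = min(0.6×450×2586, 0.6×345×4056) + 1.0×450×498 = min(698.22, 839.59) + 224.1 = 922.32 kN. φR_n = 0.75 × 922.32 = 691.7 kN.
Tension rupture (net): A_n = (337 − 2×35)×6 = 1602 mm² (U = 1.0, A_e = A_n). φR_n = 0.75 × 450 × 1602 = 540.7 kN.
Governing: min(1989.1, 1008.5, 691.7, 540.7) = 540.7 kN → net-section rupture.

540.7 kN (net-section rupture governs)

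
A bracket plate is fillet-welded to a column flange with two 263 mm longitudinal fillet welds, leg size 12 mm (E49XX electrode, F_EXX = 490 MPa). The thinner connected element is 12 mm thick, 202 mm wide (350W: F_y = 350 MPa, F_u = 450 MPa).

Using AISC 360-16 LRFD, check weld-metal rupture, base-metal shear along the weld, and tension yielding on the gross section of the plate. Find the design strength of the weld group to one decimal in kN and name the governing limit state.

763.6 kN (gross-section yield governs)

Weld metal: throat = 0.707×12 = 8.484 mm, L = 2×263 = 526 mm. φR_n = 0.75 × 0.6 × 490 × 8.484 × 526 = 984.0 kN.
Base metal shear (12 mm plate): yield φR_n = 1.0×0.6×350×12×526 = 1325.5 kN; rupture φR_n = 0.75×0.6×450×12×526 = 1278.2 kN; take 1278.2 kN (rupture).
Tension yield (gross): A_g = 202×12 = 2424 mm². φR_n = 0.90 × 350 × 2424 = 763.6 kN.
Governing: min(984.0, 1278.2, 763.6) = 763.6 kN → gross-section yield.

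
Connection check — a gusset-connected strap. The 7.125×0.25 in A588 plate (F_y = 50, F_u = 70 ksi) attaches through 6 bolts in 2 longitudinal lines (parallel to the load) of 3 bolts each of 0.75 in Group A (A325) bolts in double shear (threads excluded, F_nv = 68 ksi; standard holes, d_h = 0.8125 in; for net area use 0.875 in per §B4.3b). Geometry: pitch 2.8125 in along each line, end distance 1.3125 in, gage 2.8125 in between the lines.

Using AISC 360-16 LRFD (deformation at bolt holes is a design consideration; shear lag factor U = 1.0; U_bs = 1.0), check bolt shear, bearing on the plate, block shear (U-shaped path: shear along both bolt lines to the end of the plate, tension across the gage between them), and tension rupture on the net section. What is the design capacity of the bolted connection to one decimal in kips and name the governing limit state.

70.5 kips (net-section rupture governs)

Bolt shear: A_b = π(0.75)²/4 = 0.44179 in². φR_n = 0.75 × 68 × 0.44179 × 6 × 2 = 270.4 kips.
Bearing (0.25 in plate, F_u = 70 ksi): end bolts L_c = 1.3125 − 0.8125/2 = 0.90625, R_n = min(1.2×0.90625×0.25×70, 2.4×0.75×0.25×70) = 19.031 kips/bolt; interior L_c = 2.8125 − 0.8125 = 2, R_n = 31.5 kips/bolt. φR_n = 0.75 × (2×19.031 + 4×31.5) = 123.0 kips.
Block shear: shear path 2×[1.3125+2×2.8125] = 2×6.9375 in, A_gv = 3.4688, A_nv = 2×(6.9375 − 2.5×0.875)×0.25 = 2.375 in²; tension across gage: (2.8125 − 1×0.875)×0.25 = 0.48438 in². R_n = min(0.6×70×2.375, 0.6×50×3.4688) + 1.0×70×0.48438 = min(99.75, 104.06) + 33.907 = 133.66 kips. φR_n = 0.75 × 133.66 = 100.2 kips.
Tension rupture (net): A_n = (7.125 − 2×0.875)×0.25 = 1.3438 in² (U = 1.0, A_e = A_n). φR_n = 0.75 × 70 × 1.3438 = 70.5 kips.
Governing: min(270.4, 123.0, 100.2, 70.5) = 70.5 kips → net-section rupture.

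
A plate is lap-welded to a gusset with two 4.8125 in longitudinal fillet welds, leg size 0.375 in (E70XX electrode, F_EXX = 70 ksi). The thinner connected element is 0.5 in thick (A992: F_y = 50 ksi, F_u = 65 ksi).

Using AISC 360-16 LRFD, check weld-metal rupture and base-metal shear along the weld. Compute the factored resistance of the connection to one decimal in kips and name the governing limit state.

80.4 kips (weld metal governs)

Weld metal: throat = 0.707×0.375 = 0.26513 in, L = 2×4.8125 = 9.625 in. φR_n = 0.75 × 0.6 × 70 × 0.26513 × 9.625 = 80.4 kips.
Base metal shear (0.5 in plate): yield φR_n = 1.0×0.6×50×0.5×9.625 = 144.4 kips; rupture φR_n = 0.75×0.6×65×0.5×9.625 = 140.8 kips; take 140.8 kips (rupture).
Governing: min(80.4, 140.8) = 80.4 kips → weld metal.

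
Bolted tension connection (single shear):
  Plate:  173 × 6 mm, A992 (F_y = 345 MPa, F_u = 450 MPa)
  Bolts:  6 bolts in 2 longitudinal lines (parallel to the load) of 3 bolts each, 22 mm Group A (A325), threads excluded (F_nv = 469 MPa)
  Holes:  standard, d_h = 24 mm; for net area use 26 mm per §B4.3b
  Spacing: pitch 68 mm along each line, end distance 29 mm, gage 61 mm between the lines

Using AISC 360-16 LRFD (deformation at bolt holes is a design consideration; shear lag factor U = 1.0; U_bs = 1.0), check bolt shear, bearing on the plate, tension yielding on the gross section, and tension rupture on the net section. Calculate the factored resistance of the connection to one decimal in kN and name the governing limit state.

245.0 kN (net-section rupture governs)

Bolt shear: A_b = π(22)²/4 = 380.13 mm². φR_n = 0.75 × 469 × 380.13 × 6 × 1 = 802.3 kN.
Bearing (6 mm plate, F_u = 450 MPa): end bolts L_c = 29 − 24/2 = 17, R_n = min(1.2×17×6×450, 2.4×22×6×450) = 55.08 kN/bolt; interior L_c = 68 − 24 = 44, R_n = 142.56 kN/bolt. φR_n = 0.75 × (2×55.08 + 4×142.56) = 510.3 kN.
Tension yield (gross): A_g = 173×6 = 1038 mm². φR_n = 0.90 × 345 × 1038 = 322.3 kN.
Tension rupture (net): A_n = (173 − 2×26)×6 = 726 mm² (U = 1.0, A_e = A_n). φR_n = 0.75 × 450 × 726 = 245.0 kN.
Governing: min(802.3, 510.3, 322.3, 245.0) = 245.0 kN → net-section rupture.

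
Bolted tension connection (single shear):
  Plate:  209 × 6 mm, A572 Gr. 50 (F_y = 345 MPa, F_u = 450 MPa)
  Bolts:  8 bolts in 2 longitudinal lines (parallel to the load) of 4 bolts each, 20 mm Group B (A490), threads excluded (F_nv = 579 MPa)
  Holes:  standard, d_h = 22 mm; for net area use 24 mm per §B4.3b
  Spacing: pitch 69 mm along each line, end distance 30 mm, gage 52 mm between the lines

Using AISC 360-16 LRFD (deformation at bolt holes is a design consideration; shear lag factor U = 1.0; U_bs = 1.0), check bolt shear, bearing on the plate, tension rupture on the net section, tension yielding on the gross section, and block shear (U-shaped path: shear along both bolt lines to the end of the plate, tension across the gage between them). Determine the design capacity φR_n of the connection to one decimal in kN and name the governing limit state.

326.0 kN (net-section rupture governs)

Bolt shear: A_b = π(20)²/4 = 314.16 mm². φR_n = 0.75 × 579 × 314.16 × 8 × 1 = 1091.4 kN.
Bearing (6 mm plate, F_u = 450 MPa): end bolts L_c = 30 − 22/2 = 19, R_n = min(1.2×19×6×450, 2.4×20×6×450) = 61.56 kN/bolt; interior L_c = 69 − 22 = 47, R_n = 129.6 kN/bolt. φR_n = 0.75 × (2×61.56 + 6×129.6) = 675.5 kN.
Tension rupture (net): A_n = (209 − 2×24)×6 = 966 mm² (U = 1.0, A_e = A_n). φR_n = 0.75 × 450 × 966 = 326.0 kN.
Tension yield (gross): A_g = 209×6 = 1254 mm². φR_n = 0.90 × 345 × 1254 = 389.4 kN.
Block shear: shear path 2×[30+3×69] = 2×237 mm, A_gv = 2844, A_nv = 2×(237 − 3.5×24)×6 = 1836 mm²; tension across gage: (52 − 1×24)×6 = 168 mm². R_n = min(0.6×450×1836, 0.6×345×2844) + 1.0×450×168 = min(495.72, 588.71) + 75.6 = 571.32 kN. φR_n = 0.75 × 571.32 = 428.5 kN.
Governing: min(1091.4, 675.5, 326.0, 389.4, 428.5) = 326.0 kN → net-section rupture.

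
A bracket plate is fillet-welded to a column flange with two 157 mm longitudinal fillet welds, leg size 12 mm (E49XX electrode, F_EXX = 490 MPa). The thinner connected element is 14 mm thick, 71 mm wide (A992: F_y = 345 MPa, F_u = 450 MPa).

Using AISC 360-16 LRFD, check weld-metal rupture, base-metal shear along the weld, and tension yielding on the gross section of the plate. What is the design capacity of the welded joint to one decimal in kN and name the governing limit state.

Weld metal: throat = 0.707×12 = 8.484 mm, L = 2×157 = 314 mm. φR_n = 0.75 × 0.6 × 490 × 8.484 × 314 = 587.4 kN.
Base metal shear (14 mm plate): yield φR_n = 1.0×0.6×345×14×314 = 910.0 kN; rupture φR_n = 0.75×0.6×450×14×314 = 890.2 kN; take 890.2 kN (rupture).
Tension yield (gross): A_g = 71×14 = 994 mm². φR_n = 0.90 × 345 × 994 = 308.6 kN.
Governing: min(587.4, 890.2, 308.6) = 308.6 kN → gross-section yield.

308.6 kN (gross-section yield governs)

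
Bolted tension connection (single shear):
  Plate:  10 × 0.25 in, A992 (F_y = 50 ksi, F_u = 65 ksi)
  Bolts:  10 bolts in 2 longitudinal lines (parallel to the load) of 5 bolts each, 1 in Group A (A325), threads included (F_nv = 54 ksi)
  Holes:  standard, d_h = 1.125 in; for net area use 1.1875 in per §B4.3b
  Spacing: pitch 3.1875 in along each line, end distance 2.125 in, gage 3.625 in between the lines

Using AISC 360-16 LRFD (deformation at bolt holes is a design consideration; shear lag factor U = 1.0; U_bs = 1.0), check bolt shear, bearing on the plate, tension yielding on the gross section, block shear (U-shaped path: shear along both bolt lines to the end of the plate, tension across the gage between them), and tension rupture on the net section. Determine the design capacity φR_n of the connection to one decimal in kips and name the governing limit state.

92.9 kips (net-section rupture governs)

Bolt shear: A_b = π(1)²/4 = 0.7854 in². φR_n = 0.75 × 54 × 0.7854 × 10 × 1 = 318.1 kips.
Bearing (0.25 in plate, F_u = 65 ksi): end bolts L_c = 2.125 − 1.125/2 = 1.5625, R_n = min(1.2×1.5625×0.25×65, 2.4×1×0.25×65) = 30.469 kips/bolt; interior L_c = 3.1875 − 1.125 = 2.0625, R_n = 39 kips/bolt. φR_n = 0.75 × (2×30.469 + 8×39) = 279.7 kips.
Tension yield (gross): A_g = 10×0.25 = 2.5 in². φR_n = 0.90 × 50 × 2.5 = 112.5 kips.
Block shear: shear path 2×[2.125+4×3.1875] = 2×14.875 in, A_gv = 7.4375, A_nv = 2×(14.875 − 4.5×1.1875)×0.25 = 4.7656 in²; tension across gage: (3.625 − 1×1.1875)×0.25 = 0.60938 in². R_n = min(0.6×65×4.7656, 0.6×50×7.4375) + 1.0×65×0.60938 = min(185.86, 223.13) + 39.61 = 225.47 kips. φR_n = 0.75 × 225.47 = 169.1 kips.
Tension rupture (net): A_n = (10 − 2×1.1875)×0.25 = 1.9063 in² (U = 1.0, A_e = A_n). φR_n = 0.75 × 65 × 1.9063 = 92.9 kips.
Governing: min(318.1, 279.7, 112.5, 169.1, 92.9) = 92.9 kips → net-section rupture.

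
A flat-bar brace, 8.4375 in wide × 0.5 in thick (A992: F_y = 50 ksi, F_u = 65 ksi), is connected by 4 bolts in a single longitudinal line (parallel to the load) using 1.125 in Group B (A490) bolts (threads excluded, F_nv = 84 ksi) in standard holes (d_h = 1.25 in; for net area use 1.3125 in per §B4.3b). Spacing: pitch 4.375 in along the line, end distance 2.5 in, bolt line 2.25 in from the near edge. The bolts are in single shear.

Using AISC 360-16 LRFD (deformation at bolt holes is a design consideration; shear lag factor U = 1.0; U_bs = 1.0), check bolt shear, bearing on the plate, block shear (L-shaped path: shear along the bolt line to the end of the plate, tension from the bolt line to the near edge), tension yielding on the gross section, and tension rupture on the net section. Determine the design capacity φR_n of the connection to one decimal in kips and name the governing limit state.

Bolt shear: A_b = π(1.125)²/4 = 0.99402 in². φR_n = 0.75 × 84 × 0.99402 × 4 × 1 = 250.5 kips.
Bearing (0.5 in plate, F_u = 65 ksi): end bolts L_c = 2.5 − 1.25/2 = 1.875, R_n = min(1.2×1.875×0.5×65, 2.4×1.125×0.5×65) = 73.125 kips/bolt; interior L_c = 4.375 − 1.25 = 3.125, R_n = 87.75 kips/bolt. φR_n = 0.75 × (1×73.125 + 3×87.75) = 252.3 kips.
Block shear: shear path 1×[2.5+3×4.375] = 1×15.625 in, A_gv = 7.8125, A_nv = 1×(15.625 − 3.5×1.3125)×0.5 = 5.5156 in²; tension to near edge: (2.25 − 0.5×1.3125)×0.5 = 0.79688 in². R_n = min(0.6×65×5.5156, 0.6×50×7.8125) + 1.0×65×0.79688 = min(215.11, 234.38) + 51.797 = 266.91 kips. φR_n = 0.75 × 266.91 = 200.2 kips.
Tension yield (gross): A_g = 8.4375×0.5 = 4.2188 in². φR_n = 0.90 × 50 × 4.2188 = 189.8 kips.
Tension rupture (net): A_n = (8.4375 − 1×1.3125)×0.5 = 3.5625 in² (U = 1.0, A_e = A_n). φR_n = 0.75 × 65 × 3.5625 = 173.7 kips.
Governing: min(250.5, 252.3, 200.2, 189.8, 173.7) = 173.7 kips → net-section rupture.

173.7 kips (net-section rupture governs)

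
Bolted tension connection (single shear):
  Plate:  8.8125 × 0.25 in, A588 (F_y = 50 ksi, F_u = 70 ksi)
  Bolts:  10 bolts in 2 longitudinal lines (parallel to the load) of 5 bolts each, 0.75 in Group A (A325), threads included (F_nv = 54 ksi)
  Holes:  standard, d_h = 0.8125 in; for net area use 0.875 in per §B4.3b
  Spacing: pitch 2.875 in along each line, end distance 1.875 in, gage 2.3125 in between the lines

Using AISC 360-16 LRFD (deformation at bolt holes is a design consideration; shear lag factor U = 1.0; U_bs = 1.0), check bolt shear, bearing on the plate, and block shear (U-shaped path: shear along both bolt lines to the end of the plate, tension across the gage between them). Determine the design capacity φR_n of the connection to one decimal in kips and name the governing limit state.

167.5 kips (block shear governs)

Bolt shear: A_b = π(0.75)²/4 = 0.44179 in². φR_n = 0.75 × 54 × 0.44179 × 10 × 1 = 178.9 kips.
Bearing (0.25 in plate, F_u = 70 ksi): end bolts L_c = 1.875 − 0.8125/2 = 1.46875, R_n = min(1.2×1.46875×0.25×70, 2.4×0.75×0.25×70) = 30.844 kips/bolt; interior L_c = 2.875 − 0.8125 = 2.0625, R_n = 31.5 kips/bolt. φR_n = 0.75 × (2×30.844 + 8×31.5) = 235.3 kips.
Block shear: shear path 2×[1.875+4×2.875] = 2×13.375 in, A_gv = 6.6875, A_nv = 2×(13.375 − 4.5×0.875)×0.25 = 4.7188 in²; tension across gage: (2.3125 − 1×0.875)×0.25 = 0.35938 in². R_n = min(0.6×70×4.7188, 0.6×50×6.6875) + 1.0×70×0.35938 = min(198.19, 200.63) + 25.157 = 223.35 kips. φR_n = 0.75 × 223.35 = 167.5 kips.
Governing: min(178.9, 235.3, 167.5) = 167.5 kips → block shear.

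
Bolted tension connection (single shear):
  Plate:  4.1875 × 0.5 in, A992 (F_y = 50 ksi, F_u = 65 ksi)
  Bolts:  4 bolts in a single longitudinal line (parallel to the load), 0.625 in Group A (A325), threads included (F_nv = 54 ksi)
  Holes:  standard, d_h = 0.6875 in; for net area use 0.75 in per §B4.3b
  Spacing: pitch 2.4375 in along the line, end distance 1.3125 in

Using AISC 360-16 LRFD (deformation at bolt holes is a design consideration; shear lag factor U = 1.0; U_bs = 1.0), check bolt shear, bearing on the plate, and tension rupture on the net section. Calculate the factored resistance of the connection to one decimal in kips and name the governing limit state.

Bolt shear: A_b = π(0.625)²/4 = 0.3068 in². φR_n = 0.75 × 54 × 0.3068 × 4 × 1 = 49.7 kips.
Bearing (0.5 in plate, F_u = 65 ksi): end bolts L_c = 1.3125 − 0.6875/2 = 0.96875, R_n = min(1.2×0.96875×0.5×65, 2.4×0.625×0.5×65) = 37.781 kips/bolt; interior L_c = 2.4375 − 0.6875 = 1.75, R_n = 48.75 kips/bolt. φR_n = 0.75 × (1×37.781 + 3×48.75) = 138.0 kips.
Tension rupture (net): A_n = (4.1875 − 1×0.75)×0.5 = 1.7188 in² (U = 1.0, A_e = A_n). φR_n = 0.75 × 65 × 1.7188 = 83.8 kips.
Governing: min(49.7, 138.0, 83.8) = 49.7 kips → bolt shear.

49.7 kips (bolt shear governs)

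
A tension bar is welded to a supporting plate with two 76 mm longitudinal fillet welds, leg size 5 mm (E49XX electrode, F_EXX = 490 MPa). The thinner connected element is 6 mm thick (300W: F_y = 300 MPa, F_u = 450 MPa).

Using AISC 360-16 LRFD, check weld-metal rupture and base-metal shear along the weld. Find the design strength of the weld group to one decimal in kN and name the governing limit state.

Weld metal: throat = 0.707×5 = 3.535 mm, L = 2×76 = 152 mm. φR_n = 0.75 × 0.6 × 490 × 3.535 × 152 = 118.5 kN.
Base metal shear (6 mm plate): yield φR_n = 1.0×0.6×300×6×152 = 164.2 kN; rupture φR_n = 0.75×0.6×450×6×152 = 184.7 kN; take 164.2 kN (yield).
Governing: min(118.5, 164.2) = 118.5 kN → weld metal.

118.5 kN (weld metal governs)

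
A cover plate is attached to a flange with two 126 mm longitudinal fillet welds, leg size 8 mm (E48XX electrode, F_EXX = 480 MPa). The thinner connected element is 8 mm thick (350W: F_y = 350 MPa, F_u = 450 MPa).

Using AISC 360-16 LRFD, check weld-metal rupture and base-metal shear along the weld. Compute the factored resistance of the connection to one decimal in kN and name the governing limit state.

Weld metal: throat = 0.707×8 = 5.656 mm, L = 2×126 = 252 mm. φR_n = 0.75 × 0.6 × 480 × 5.656 × 252 = 307.9 kN.
Base metal shear (8 mm plate): yield φR_n = 1.0×0.6×350×8×252 = 423.4 kN; rupture φR_n = 0.75×0.6×450×8×252 = 408.2 kN; take 408.2 kN (rupture).
Governing: min(307.9, 408.2) = 307.9 kN → weld metal.

307.9 kN (weld metal governs)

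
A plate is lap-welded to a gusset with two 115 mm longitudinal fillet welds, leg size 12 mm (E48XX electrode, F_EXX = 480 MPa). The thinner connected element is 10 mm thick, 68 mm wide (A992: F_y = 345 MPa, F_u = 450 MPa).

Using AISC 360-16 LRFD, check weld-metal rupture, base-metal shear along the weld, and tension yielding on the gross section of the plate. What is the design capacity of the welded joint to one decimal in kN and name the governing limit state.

Weld metal: throat = 0.707×12 = 8.484 mm, L = 2×115 = 230 mm. φR_n = 0.75 × 0.6 × 480 × 8.484 × 230 = 421.5 kN.
Base metal shear (10 mm plate): yield φR_n = 1.0×0.6×345×10×230 = 476.1 kN; rupture φR_n = 0.75×0.6×450×10×230 = 465.8 kN; take 465.8 kN (rupture).
Tension yield (gross): A_g = 68×10 = 680 mm². φR_n = 0.90 × 345 × 680 = 211.1 kN.
Governing: min(421.5, 465.8, 211.1) = 211.1 kN → gross-section yield.

211.1 kN (gross-section yield governs)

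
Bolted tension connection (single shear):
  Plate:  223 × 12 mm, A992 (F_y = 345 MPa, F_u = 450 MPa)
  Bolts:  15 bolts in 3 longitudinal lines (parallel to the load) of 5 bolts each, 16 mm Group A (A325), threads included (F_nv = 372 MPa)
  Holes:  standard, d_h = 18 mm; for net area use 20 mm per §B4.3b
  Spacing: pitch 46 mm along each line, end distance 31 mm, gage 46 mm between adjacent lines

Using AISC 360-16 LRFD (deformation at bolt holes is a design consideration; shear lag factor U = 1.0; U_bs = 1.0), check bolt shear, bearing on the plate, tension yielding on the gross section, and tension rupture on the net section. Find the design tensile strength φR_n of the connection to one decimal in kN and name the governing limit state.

660.2 kN (net-section rupture governs)

Bolt shear: A_b = π(16)²/4 = 201.06 mm². φR_n = 0.75 × 372 × 201.06 × 15 × 1 = 841.4 kN.
Bearing (12 mm plate, F_u = 450 MPa): end bolts L_c = 31 − 18/2 = 22, R_n = min(1.2×22×12×450, 2.4×16×12×450) = 142.56 kN/bolt; interior L_c = 46 − 18 = 28, R_n = 181.44 kN/bolt. φR_n = 0.75 × (3×142.56 + 12×181.44) = 1953.7 kN.
Tension yield (gross): A_g = 223×12 = 2676 mm². φR_n = 0.90 × 345 × 2676 = 830.9 kN.
Tension rupture (net): A_n = (223 − 3×20)×12 = 1956 mm² (U = 1.0, A_e = A_n). φR_n = 0.75 × 450 × 1956 = 660.2 kN.
Governing: min(841.4, 1953.7, 830.9, 660.2) = 660.2 kN → net-section rupture.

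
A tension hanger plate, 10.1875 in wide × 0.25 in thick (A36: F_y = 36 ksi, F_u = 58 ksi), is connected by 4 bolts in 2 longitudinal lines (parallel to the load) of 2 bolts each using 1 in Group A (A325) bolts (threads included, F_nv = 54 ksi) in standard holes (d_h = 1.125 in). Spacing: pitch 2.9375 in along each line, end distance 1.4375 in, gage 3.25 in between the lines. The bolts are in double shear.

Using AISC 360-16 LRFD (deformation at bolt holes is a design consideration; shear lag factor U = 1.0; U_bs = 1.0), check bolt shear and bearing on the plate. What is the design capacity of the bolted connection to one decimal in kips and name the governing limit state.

Bolt shear: A_b = π(1)²/4 = 0.7854 in². φR_n = 0.75 × 54 × 0.7854 × 4 × 2 = 254.5 kips.
Bearing (0.25 in plate, F_u = 58 ksi): end bolts L_c = 1.4375 − 1.125/2 = 0.875, R_n = min(1.2×0.875×0.25×58, 2.4×1×0.25×58) = 15.225 kips/bolt; interior L_c = 2.9375 − 1.125 = 1.8125, R_n = 31.538 kips/bolt. φR_n = 0.75 × (2×15.225 + 2×31.538) = 70.1 kips.
Governing: min(254.5, 70.1) = 70.1 kips → bearing.

70.1 kips (bearing governs)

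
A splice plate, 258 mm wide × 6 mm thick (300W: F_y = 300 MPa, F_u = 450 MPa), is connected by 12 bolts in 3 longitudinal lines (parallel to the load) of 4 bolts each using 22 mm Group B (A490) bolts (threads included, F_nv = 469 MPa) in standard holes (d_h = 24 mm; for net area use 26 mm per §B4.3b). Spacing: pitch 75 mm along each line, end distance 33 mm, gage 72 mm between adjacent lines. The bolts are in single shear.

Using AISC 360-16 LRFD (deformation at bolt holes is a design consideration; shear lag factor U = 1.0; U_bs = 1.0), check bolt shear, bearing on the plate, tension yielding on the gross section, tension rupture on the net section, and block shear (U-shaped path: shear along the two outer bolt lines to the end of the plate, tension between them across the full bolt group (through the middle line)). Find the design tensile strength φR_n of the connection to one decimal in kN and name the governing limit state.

364.5 kN (net-section rupture governs)

Bolt shear: A_b = π(22)²/4 = 380.13 mm². φR_n = 0.75 × 469 × 380.13 × 12 × 1 = 1604.5 kN.
Bearing (6 mm plate, F_u = 450 MPa): end bolts L_c = 33 − 24/2 = 21, R_n = min(1.2×21×6×450, 2.4×22×6×450) = 68.04 kN/bolt; interior L_c = 75 − 24 = 51, R_n = 142.56 kN/bolt. φR_n = 0.75 × (3×68.04 + 9×142.56) = 1115.4 kN.
Tension yield (gross): A_g = 258×6 = 1548 mm². φR_n = 0.90 × 300 × 1548 = 418.0 kN.
Tension rupture (net): A_n = (258 − 3×26)×6 = 1080 mm² (U = 1.0, A_e = A_n). φR_n = 0.75 × 450 × 1080 = 364.5 kN.
Block shear: shear path 2×[33+3×75] = 2×258 mm, A_gv = 3096, A_nv = 2×(258 − 3.5×26)×6 = 2004 mm²; tension across gage: (144 − 2×26)×6 = 552 mm². R_n = min(0.6×450×2004, 0.6×300×3096) + 1.0×450×552 = min(541.08, 557.28) + 248.4 = 789.48 kN. φR_n = 0.75 × 789.48 = 592.1 kN.
Governing: min(1604.5, 1115.4, 418.0, 364.5, 592.1) = 364.5 kN → net-section rupture.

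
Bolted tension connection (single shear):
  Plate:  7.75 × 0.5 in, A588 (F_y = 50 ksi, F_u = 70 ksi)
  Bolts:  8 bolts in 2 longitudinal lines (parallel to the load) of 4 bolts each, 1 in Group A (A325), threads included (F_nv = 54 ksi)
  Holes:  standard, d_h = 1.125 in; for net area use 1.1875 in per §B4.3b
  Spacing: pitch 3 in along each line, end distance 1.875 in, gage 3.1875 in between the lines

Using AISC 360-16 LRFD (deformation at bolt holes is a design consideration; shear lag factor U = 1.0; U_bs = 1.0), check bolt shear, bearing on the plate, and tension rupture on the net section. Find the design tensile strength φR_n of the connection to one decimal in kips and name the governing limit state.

141.1 kips (net-section rupture governs)

Bolt shear: A_b = π(1)²/4 = 0.7854 in². φR_n = 0.75 × 54 × 0.7854 × 8 × 1 = 254.5 kips.
Bearing (0.5 in plate, F_u = 70 ksi): end bolts L_c = 1.875 − 1.125/2 = 1.3125, R_n = min(1.2×1.3125×0.5×70, 2.4×1×0.5×70) = 55.125 kips/bolt; interior L_c = 3 − 1.125 = 1.875, R_n = 78.75 kips/bolt. φR_n = 0.75 × (2×55.125 + 6×78.75) = 437.1 kips.
Tension rupture (net): A_n = (7.75 − 2×1.1875)×0.5 = 2.6875 in² (U = 1.0, A_e = A_n). φR_n = 0.75 × 70 × 2.6875 = 141.1 kips.
Governing: min(254.5, 437.1, 141.1) = 141.1 kips → net-section rupture.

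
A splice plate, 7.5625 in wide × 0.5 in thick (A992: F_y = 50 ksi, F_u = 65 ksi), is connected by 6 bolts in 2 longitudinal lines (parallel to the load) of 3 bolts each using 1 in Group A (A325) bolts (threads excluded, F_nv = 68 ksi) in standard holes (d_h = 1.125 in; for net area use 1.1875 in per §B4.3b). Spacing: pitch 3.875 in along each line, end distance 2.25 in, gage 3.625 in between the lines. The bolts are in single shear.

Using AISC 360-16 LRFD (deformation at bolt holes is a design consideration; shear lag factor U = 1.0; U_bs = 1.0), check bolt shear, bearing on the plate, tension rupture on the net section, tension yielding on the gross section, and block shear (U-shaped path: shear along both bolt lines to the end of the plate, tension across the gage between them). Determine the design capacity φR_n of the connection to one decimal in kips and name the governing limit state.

Bolt shear: A_b = π(1)²/4 = 0.7854 in². φR_n = 0.75 × 68 × 0.7854 × 6 × 1 = 240.3 kips.
Bearing (0.5 in plate, F_u = 65 ksi): end bolts L_c = 2.25 − 1.125/2 = 1.6875, R_n = min(1.2×1.6875×0.5×65, 2.4×1×0.5×65) = 65.813 kips/bolt; interior L_c = 3.875 − 1.125 = 2.75, R_n = 78 kips/bolt. φR_n = 0.75 × (2×65.813 + 4×78) = 332.7 kips.
Tension rupture (net): A_n = (7.5625 − 2×1.1875)×0.5 = 2.5938 in² (U = 1.0, A_e = A_n). φR_n = 0.75 × 65 × 2.5938 = 126.4 kips.
Tension yield (gross): A_g = 7.5625×0.5 = 3.7813 in². φR_n = 0.90 × 50 × 3.7813 = 170.2 kips.
Block shear: shear path 2×[2.25+2×3.875] = 2×10 in, A_gv = 10, A_nv = 2×(10 − 2.5×1.1875)×0.5 = 7.0313 in²; tension across gage: (3.625 − 1×1.1875)×0.5 = 1.2188 in². R_n = min(0.6×65×7.0313, 0.6×50×10) + 1.0×65×1.2188 = min(274.22, 300) + 79.222 = 353.44 kips. φR_n = 0.75 × 353.44 = 265.1 kips.
Governing: min(240.3, 332.7, 126.4, 170.2, 265.1) = 126.4 kips → net-section rupture.

126.4 kips (net-section rupture governs)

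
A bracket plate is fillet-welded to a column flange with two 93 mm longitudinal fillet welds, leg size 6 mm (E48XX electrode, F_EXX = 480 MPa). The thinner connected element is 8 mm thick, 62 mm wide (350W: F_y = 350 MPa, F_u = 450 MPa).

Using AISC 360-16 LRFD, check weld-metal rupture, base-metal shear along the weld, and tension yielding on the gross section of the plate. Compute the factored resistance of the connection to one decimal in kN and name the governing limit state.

156.2 kN (gross-section yield governs)

Weld metal: throat = 0.707×6 = 4.242 mm, L = 2×93 = 186 mm. φR_n = 0.75 × 0.6 × 480 × 4.242 × 186 = 170.4 kN.
Base metal shear (8 mm plate): yield φR_n = 1.0×0.6×350×8×186 = 312.5 kN; rupture φR_n = 0.75×0.6×450×8×186 = 301.3 kN; take 301.3 kN (rupture).
Tension yield (gross): A_g = 62×8 = 496 mm². φR_n = 0.90 × 350 × 496 = 156.2 kN.
Governing: min(170.4, 301.3, 156.2) = 156.2 kN → gross-section yield.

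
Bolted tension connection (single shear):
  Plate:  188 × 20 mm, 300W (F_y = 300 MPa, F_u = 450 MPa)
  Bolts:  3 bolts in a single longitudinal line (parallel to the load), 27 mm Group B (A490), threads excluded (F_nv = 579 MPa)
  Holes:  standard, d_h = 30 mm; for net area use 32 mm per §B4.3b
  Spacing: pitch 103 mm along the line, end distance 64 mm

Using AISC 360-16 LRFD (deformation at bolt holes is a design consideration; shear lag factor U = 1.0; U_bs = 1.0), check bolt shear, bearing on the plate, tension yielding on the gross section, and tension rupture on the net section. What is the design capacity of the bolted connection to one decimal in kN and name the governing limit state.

745.9 kN (bolt shear governs)

Bolt shear: A_b = π(27)²/4 = 572.56 mm². φR_n = 0.75 × 579 × 572.56 × 3 × 1 = 745.9 kN.
Bearing (20 mm plate, F_u = 450 MPa): end bolts L_c = 64 − 30/2 = 49, R_n = min(1.2×49×20×450, 2.4×27×20×450) = 529.2 kN/bolt; interior L_c = 103 − 30 = 73, R_n = 583.2 kN/bolt. φR_n = 0.75 × (1×529.2 + 2×583.2) = 1271.7 kN.
Tension yield (gross): A_g = 188×20 = 3760 mm². φR_n = 0.90 × 300 × 3760 = 1015.2 kN.
Tension rupture (net): A_n = (188 − 1×32)×20 = 3120 mm² (U = 1.0, A_e = A_n). φR_n = 0.75 × 450 × 3120 = 1053.0 kN.
Governing: min(745.9, 1271.7, 1015.2, 1053.0) = 745.9 kN → bolt shear.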